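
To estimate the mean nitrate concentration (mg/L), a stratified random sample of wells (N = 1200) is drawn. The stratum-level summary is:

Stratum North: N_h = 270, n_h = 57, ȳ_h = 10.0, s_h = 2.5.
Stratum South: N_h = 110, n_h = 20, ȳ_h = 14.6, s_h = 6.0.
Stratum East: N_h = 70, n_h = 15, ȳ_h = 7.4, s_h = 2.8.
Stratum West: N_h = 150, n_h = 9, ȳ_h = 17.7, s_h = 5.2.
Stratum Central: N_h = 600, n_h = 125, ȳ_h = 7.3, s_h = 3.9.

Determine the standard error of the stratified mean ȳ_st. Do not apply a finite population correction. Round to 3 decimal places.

SE(ȳ_st) ≈ 0.316

V̂(ȳ_st) = Σ W_h² s_h²/n_h, with W_h = N_h/N and N = 1200:
  stratum North: (270/1200)²·2.5²/57 = 0.00555099
  stratum South: (110/1200)²·6.0²/20 = 0.015125
  stratum East: (70/1200)²·2.8²/15 = 0.00177852
  stratum West: (150/1200)²·5.2²/9 = 0.0469444
  stratum Central: (600/1200)²·3.9²/125 = 0.03042
V̂(ȳ_st) = 0.0998189
SE(ȳ_st) = √0.0998189 = 0.315941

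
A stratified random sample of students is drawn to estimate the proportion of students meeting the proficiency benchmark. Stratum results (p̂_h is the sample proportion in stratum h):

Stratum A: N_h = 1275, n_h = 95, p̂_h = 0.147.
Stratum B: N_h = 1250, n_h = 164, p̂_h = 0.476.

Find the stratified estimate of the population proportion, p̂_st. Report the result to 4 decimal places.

N = 2525; stratum weights W_h = N_h/N.
p̂_st = Σ W_h p̂_h = (1275·0.147 + 1250·0.476)/2525 = 0.30987

p̂_st ≈ 0.3099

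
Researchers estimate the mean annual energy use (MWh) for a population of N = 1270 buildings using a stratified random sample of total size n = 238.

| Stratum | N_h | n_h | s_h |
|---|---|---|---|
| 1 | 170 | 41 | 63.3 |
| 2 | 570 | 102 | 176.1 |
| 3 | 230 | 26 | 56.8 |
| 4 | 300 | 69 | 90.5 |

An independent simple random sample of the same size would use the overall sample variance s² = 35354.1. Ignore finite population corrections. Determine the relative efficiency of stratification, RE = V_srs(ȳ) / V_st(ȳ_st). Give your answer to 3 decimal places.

RE ≈ 2.016

V̂(ȳ_st) = Σ W_h² s_h²/n_h, with W_h = N_h/N and N = 1270:
  stratum 1: (170/1270)²·63.3²/41 = 1.75111
  stratum 2: (570/1270)²·176.1²/102 = 61.2436
  stratum 3: (230/1270)²·56.8²/26 = 4.06979
  stratum 4: (300/1270)²·90.5²/69 = 6.62343
V_st = 73.6879
V_srs = s²/n = 35354.1/238 = 148.547
Relative efficiency = V_srs / V_st = 148.547/73.6879 = 2.0159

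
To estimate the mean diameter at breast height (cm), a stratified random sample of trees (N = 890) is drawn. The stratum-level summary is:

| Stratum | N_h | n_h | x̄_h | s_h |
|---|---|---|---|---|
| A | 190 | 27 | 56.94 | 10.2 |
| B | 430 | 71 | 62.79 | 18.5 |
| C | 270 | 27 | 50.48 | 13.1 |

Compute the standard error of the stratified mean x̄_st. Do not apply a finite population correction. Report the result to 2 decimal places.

SE(x̄_st) ≈ 1.37

V̂(x̄_st) = Σ W_h² s_h²/n_h, with W_h = N_h/N and N = 890:
  stratum A: (190/890)²·10.2²/27 = 0.175616
  stratum B: (430/890)²·18.5²/71 = 1.12523
  stratum C: (270/890)²·13.1²/27 = 0.58496
V̂(x̄_st) = 1.88581
SE(x̄_st) = √1.88581 = 1.37325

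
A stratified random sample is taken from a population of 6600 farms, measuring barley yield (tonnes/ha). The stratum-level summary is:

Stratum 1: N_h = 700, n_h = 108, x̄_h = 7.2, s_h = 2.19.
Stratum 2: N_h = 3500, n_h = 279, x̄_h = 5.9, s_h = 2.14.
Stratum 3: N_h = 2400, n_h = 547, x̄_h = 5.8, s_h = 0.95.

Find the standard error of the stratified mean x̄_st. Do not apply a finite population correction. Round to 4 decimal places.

V̂(x̄_st) = Σ W_h² s_h²/n_h, with W_h = N_h/N and N = 6600:
  stratum 1: (700/6600)²·2.19²/108 = 0.000499543
  stratum 2: (3500/6600)²·2.14²/279 = 0.00461606
  stratum 3: (2400/6600)²·0.95²/547 = 0.00021817
V̂(x̄_st) = 0.00533377
SE(x̄_st) = √0.00533377 = 0.0730327

SE(x̄_st) ≈ 0.0730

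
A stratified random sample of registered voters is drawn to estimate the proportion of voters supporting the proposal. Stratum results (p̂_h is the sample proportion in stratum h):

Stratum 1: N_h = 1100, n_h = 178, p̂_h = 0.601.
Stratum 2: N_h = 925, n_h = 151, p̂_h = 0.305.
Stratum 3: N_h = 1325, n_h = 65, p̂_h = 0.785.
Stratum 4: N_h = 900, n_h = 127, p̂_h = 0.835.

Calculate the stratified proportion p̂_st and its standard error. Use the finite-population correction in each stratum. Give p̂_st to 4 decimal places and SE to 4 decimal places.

N = 4250; stratum weights W_h = N_h/N.
p̂_st = Σ W_h p̂_h = (1100·0.601 + 925·0.305 + 1325·0.785 + 900·0.835)/4250 = 0.64349
V̂(p̂_st) = Σ W_h² (1 − n_h/N_h) p̂_h(1−p̂_h)/(n_h−1):
  stratum 1: (1100/4250)²·(1 − 178/1100)·0.601·0.399/177 = 7.60711e-05
  stratum 2: (925/4250)²·(1 − 151/925)·0.305·0.695/150 = 5.60142e-05
  stratum 3: (1325/4250)²·(1 − 65/1325)·0.785·0.215/64 = 0.000243746
  stratum 4: (900/4250)²·(1 − 127/900)·0.835·0.165/126 = 4.21157e-05
V̂(p̂_st) = 0.000417947; SE = √V̂ = 0.0204437

p̂_st ≈ 0.6435, SE ≈ 0.0204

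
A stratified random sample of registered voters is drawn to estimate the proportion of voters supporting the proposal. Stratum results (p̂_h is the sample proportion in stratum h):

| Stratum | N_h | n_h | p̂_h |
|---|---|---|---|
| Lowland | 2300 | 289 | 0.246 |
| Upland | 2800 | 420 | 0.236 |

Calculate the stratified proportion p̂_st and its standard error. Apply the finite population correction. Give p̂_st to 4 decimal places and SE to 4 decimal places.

p̂_st ≈ 0.2405, SE ≈ 0.0150

N = 5100; stratum weights W_h = N_h/N.
p̂_st = Σ W_h p̂_h = (2300·0.246 + 2800·0.236)/5100 = 0.24051
V̂(p̂_st) = Σ W_h² (1 − n_h/N_h) p̂_h(1−p̂_h)/(n_h−1):
  stratum Lowland: (2300/5100)²·(1 − 289/2300)·0.246·0.754/288 = 0.000114528
  stratum Upland: (2800/5100)²·(1 − 420/2800)·0.236·0.764/419 = 0.000110252
V̂(p̂_st) = 0.00022478; SE = √V̂ = 0.0149927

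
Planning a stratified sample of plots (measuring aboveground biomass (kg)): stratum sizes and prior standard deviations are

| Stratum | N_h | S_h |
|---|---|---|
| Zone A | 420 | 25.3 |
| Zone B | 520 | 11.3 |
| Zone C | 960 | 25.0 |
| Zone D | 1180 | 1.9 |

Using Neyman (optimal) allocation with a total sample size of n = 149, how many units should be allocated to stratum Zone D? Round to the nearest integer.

Neyman allocation: n_h = n · N_h S_h / Σ N_i S_i, with n = 149.
  stratum Zone A: N_h·S_h = 420·25.3 = 10626.00
  stratum Zone B: N_h·S_h = 520·11.3 = 5876.00
  stratum Zone C: N_h·S_h = 960·25.0 = 24000.00
  stratum Zone D: N_h·S_h = 1180·1.9 = 2242.00
Σ N_h S_h = 42744.00
n for stratum Zone D = 149·2242.00/42744.00 = 7.815 → 8

8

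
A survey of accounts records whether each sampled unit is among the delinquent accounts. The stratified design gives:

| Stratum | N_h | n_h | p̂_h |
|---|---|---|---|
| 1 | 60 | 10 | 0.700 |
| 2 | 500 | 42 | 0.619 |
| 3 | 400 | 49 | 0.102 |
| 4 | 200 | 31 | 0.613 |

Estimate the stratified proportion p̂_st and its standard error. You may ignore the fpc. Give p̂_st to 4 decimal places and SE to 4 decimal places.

p̂_st ≈ 0.4439, SE ≈ 0.0399

N = 1160; stratum weights W_h = N_h/N.
p̂_st = Σ W_h p̂_h = (60·0.700 + 500·0.619 + 400·0.102 + 200·0.613)/1160 = 0.44388
V̂(p̂_st) = Σ W_h² p̂_h(1−p̂_h)/(n_h−1):
  stratum 1: (60/1160)²·0.700·0.300/9 = 6.24257e-05
  stratum 2: (500/1160)²·0.619·0.381/41 = 0.0010687
  stratum 3: (400/1160)²·0.102·0.898/48 = 0.000226902
  stratum 4: (200/1160)²·0.613·0.387/30 = 0.000235068
V̂(p̂_st) = 0.0015931; SE = √V̂ = 0.0399136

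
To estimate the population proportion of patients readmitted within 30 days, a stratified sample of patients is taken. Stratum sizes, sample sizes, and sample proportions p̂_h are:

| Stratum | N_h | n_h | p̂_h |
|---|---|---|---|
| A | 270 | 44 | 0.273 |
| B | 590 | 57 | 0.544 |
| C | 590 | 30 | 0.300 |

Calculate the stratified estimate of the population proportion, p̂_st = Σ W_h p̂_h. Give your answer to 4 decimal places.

N = 1450; stratum weights W_h = N_h/N.
p̂_st = Σ W_h p̂_h = (270·0.273 + 590·0.544 + 590·0.300)/1450 = 0.39426

p̂_st ≈ 0.3943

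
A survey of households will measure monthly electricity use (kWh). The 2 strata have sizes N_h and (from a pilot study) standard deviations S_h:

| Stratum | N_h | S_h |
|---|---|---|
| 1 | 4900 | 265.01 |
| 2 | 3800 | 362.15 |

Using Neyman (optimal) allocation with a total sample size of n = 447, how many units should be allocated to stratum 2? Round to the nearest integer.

230

Neyman allocation: n_h = n · N_h S_h / Σ N_i S_i, with n = 447.
  stratum 1: N_h·S_h = 4900·265.01 = 1298549.00
  stratum 2: N_h·S_h = 3800·362.15 = 1376170.00
Σ N_h S_h = 2674719.00
n for stratum 2 = 447·1376170.00/2674719.00 = 229.986 → 230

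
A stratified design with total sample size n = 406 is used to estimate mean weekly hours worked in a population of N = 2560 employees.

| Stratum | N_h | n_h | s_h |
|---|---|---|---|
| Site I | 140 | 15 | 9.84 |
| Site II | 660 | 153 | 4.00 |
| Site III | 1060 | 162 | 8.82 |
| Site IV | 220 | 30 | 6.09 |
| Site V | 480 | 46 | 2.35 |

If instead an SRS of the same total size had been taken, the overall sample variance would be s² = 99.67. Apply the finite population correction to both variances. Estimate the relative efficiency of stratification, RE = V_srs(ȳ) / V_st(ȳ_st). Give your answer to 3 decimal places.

V̂(ȳ_st) = Σ W_h² (1 − n_h/N_h) s_h²/n_h, with W_h = N_h/N and N = 2560:
  stratum Site I: (140/2560)²·(1 − 15/140)·9.84²/15 = 0.0172368
  stratum Site II: (660/2560)²·(1 − 153/660)·4.00²/153 = 0.0053395
  stratum Site III: (1060/2560)²·(1 − 162/1060)·8.82²/162 = 0.0697468
  stratum Site IV: (220/2560)²·(1 − 30/220)·6.09²/30 = 0.00788514
  stratum Site V: (480/2560)²·(1 − 46/480)·2.35²/46 = 0.00381618
V_st = 0.104024
V_srs = (1 − 406/2560)·99.67/406 = 0.206559
Relative efficiency = V_srs / V_st = 0.206559/0.104024 = 1.9857

RE ≈ 1.986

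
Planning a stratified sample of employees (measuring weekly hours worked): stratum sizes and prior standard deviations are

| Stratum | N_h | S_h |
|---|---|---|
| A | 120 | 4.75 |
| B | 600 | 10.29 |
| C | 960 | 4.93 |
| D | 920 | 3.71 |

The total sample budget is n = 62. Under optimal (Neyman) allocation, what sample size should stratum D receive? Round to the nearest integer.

14

Neyman allocation: n_h = n · N_h S_h / Σ N_i S_i, with n = 62.
  stratum A: N_h·S_h = 120·4.75 = 570.00
  stratum B: N_h·S_h = 600·10.29 = 6174.00
  stratum C: N_h·S_h = 960·4.93 = 4732.80
  stratum D: N_h·S_h = 920·3.71 = 3413.20
Σ N_h S_h = 14890.00
n for stratum D = 62·3413.20/14890.00 = 14.212 → 14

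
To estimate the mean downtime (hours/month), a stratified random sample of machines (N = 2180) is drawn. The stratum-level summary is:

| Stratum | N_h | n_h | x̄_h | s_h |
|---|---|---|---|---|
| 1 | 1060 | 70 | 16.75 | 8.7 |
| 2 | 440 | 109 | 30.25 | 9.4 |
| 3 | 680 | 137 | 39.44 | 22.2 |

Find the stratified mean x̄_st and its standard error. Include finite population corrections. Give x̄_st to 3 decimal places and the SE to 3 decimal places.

x̄_st ≈ 26.552, SE ≈ 0.737

x̄_st = Σ W_h x̄_h = (1060·16.75 + 440·30.25 + 680·39.44)/2180 = 26.55239
V̂(x̄_st) = Σ W_h² (1 − n_h/N_h) s_h²/n_h, with W_h = N_h/N and N = 2180:
  stratum 1: (1060/2180)²·(1 − 70/1060)·8.7²/70 = 0.238764
  stratum 2: (440/2180)²·(1 − 109/440)·9.4²/109 = 0.0248426
  stratum 3: (680/2180)²·(1 − 137/680)·22.2²/137 = 0.2795
V̂(x̄_st) = 0.543106
SE(x̄_st) = √0.543106 = 0.736957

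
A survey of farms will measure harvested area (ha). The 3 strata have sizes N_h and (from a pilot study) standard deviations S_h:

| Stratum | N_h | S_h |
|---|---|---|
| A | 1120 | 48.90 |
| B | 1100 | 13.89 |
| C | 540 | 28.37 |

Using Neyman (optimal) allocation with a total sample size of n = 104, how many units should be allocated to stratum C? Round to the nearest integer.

Neyman allocation: n_h = n · N_h S_h / Σ N_i S_i, with n = 104.
  stratum A: N_h·S_h = 1120·48.90 = 54768.00
  stratum B: N_h·S_h = 1100·13.89 = 15279.00
  stratum C: N_h·S_h = 540·28.37 = 15319.80
Σ N_h S_h = 85366.80
n for stratum C = 104·15319.80/85366.80 = 18.664 → 19

19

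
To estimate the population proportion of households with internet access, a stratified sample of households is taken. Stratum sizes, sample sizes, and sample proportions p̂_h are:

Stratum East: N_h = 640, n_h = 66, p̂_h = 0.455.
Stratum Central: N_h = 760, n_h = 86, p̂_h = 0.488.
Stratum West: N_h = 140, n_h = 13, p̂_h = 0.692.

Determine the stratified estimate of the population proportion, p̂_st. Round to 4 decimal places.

p̂_st ≈ 0.4928

N = 1540; stratum weights W_h = N_h/N.
p̂_st = Σ W_h p̂_h = (640·0.455 + 760·0.488 + 140·0.692)/1540 = 0.49283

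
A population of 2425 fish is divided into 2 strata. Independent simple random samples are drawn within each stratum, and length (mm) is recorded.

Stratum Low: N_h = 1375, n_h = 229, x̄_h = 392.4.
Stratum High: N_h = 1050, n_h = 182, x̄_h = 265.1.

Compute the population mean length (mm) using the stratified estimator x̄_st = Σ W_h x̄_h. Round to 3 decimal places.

x̄_st ≈ 337.280

N = Σ N_h = 2425. Stratum weights W_h = N_h/N.
x̄_st = (1375·392.4 + 1050·265.1) / 2425 = 337.28041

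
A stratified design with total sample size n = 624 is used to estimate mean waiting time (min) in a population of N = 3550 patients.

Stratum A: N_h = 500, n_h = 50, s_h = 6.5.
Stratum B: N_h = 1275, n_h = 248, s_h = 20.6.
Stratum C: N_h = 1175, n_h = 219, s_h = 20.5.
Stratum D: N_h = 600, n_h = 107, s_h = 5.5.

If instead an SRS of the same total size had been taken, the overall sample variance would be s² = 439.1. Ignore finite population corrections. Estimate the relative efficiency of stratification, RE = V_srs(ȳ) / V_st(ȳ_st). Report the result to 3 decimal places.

RE ≈ 1.544

V̂(ȳ_st) = Σ W_h² s_h²/n_h, with W_h = N_h/N and N = 3550:
  stratum A: (500/3550)²·6.5²/50 = 0.0167625
  stratum B: (1275/3550)²·20.6²/248 = 0.220722
  stratum C: (1175/3550)²·20.5²/219 = 0.210224
  stratum D: (600/3550)²·5.5²/107 = 0.00807583
V_st = 0.455785
V_srs = s²/n = 439.1/624 = 0.703686
Relative efficiency = V_srs / V_st = 0.703686/0.455785 = 1.5439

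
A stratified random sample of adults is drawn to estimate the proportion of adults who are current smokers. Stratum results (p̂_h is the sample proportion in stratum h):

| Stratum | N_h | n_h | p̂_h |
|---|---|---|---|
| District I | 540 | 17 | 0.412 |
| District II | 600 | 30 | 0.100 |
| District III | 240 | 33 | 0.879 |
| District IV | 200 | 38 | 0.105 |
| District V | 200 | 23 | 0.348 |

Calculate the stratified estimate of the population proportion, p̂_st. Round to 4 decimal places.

N = 1780; stratum weights W_h = N_h/N.
p̂_st = Σ W_h p̂_h = (540·0.412 + 600·0.100 + 240·0.879 + 200·0.105 + 200·0.348)/1780 = 0.32811

p̂_st ≈ 0.3281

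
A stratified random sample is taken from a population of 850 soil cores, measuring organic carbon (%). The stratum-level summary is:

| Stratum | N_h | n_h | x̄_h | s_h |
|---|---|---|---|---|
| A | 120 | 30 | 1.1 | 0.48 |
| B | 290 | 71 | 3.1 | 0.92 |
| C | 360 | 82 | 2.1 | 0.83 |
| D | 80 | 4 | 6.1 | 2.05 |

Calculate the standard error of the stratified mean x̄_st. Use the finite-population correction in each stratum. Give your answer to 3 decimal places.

SE(x̄_st) ≈ 0.106

V̂(x̄_st) = Σ W_h² (1 − n_h/N_h) s_h²/n_h, with W_h = N_h/N and N = 850:
  stratum A: (120/850)²·(1 − 30/120)·0.48²/30 = 0.000114801
  stratum B: (290/850)²·(1 − 71/290)·0.92²/71 = 0.0010479
  stratum C: (360/850)²·(1 − 82/360)·0.83²/82 = 0.00116373
  stratum D: (80/850)²·(1 − 4/80)·2.05²/4 = 0.00884125
V̂(x̄_st) = 0.0111677
SE(x̄_st) = √0.0111677 = 0.105677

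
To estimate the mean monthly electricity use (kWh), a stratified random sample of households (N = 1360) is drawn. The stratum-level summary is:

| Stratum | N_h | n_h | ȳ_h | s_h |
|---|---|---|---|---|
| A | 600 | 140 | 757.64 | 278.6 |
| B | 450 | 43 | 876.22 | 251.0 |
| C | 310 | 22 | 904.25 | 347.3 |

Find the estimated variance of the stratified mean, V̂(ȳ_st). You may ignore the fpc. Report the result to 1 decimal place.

V̂(ȳ_st) = Σ W_h² s_h²/n_h, with W_h = N_h/N and N = 1360:
  stratum A: (600/1360)²·278.6²/140 = 107.909
  stratum B: (450/1360)²·251.0²/43 = 160.408
  stratum C: (310/1360)²·347.3²/22 = 284.861
V̂(ȳ_st) = 553.178

V̂(ȳ_st) ≈ 553.2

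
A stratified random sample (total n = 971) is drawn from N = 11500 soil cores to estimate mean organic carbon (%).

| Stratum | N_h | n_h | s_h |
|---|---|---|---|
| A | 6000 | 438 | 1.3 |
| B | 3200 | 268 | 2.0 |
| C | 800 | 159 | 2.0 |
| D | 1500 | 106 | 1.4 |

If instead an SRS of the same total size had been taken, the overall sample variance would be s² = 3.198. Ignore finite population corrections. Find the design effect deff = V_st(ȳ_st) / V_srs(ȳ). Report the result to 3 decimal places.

deff ≈ 0.802

V̂(ȳ_st) = Σ W_h² s_h²/n_h, with W_h = N_h/N and N = 11500:
  stratum A: (6000/11500)²·1.3²/438 = 0.00105031
  stratum B: (3200/11500)²·2.0²/268 = 0.00115566
  stratum C: (800/11500)²·2.0²/159 = 0.000121744
  stratum D: (1500/11500)²·1.4²/106 = 0.000314584
V_st = 0.0026423
V_srs = s²/n = 3.198/971 = 0.00329351
deff = V_st / V_srs = 0.0026423/0.00329351 = 0.8023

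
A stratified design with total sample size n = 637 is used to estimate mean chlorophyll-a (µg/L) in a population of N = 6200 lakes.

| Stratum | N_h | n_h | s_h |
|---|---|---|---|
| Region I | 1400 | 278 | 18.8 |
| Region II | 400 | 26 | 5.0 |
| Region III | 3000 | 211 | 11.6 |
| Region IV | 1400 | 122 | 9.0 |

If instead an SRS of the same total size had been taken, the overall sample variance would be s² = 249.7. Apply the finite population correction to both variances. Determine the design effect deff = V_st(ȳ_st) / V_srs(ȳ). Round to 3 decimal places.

V̂(ȳ_st) = Σ W_h² (1 − n_h/N_h) s_h²/n_h, with W_h = N_h/N and N = 6200:
  stratum Region I: (1400/6200)²·(1 − 278/1400)·18.8²/278 = 0.0519527
  stratum Region II: (400/6200)²·(1 − 26/400)·5.0²/26 = 0.0037421
  stratum Region III: (3000/6200)²·(1 − 211/3000)·11.6²/211 = 0.13881
  stratum Region IV: (1400/6200)²·(1 − 122/1400)·9.0²/122 = 0.030903
V_st = 0.225408
V_srs = (1 − 637/6200)·249.7/637 = 0.35172
deff = V_st / V_srs = 0.225408/0.35172 = 0.6409

deff ≈ 0.641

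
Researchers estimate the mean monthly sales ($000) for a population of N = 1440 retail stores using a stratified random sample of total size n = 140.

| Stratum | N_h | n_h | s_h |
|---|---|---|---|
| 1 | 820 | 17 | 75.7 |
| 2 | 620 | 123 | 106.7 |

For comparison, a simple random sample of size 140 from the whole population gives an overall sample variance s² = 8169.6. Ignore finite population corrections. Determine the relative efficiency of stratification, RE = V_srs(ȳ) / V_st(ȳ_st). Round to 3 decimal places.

RE ≈ 0.461

V̂(ȳ_st) = Σ W_h² s_h²/n_h, with W_h = N_h/N and N = 1440:
  stratum 1: (820/1440)²·75.7²/17 = 109.306
  stratum 2: (620/1440)²·106.7²/123 = 17.1586
V_st = 126.465
V_srs = s²/n = 8169.6/140 = 58.3543
Relative efficiency = V_srs / V_st = 58.3543/126.465 = 0.4614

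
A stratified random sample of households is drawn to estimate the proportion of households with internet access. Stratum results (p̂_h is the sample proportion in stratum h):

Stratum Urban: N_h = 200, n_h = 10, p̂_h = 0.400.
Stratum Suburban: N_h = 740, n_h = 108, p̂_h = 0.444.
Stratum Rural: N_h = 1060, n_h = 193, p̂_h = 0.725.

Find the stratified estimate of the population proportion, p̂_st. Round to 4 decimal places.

p̂_st ≈ 0.5885

N = 2000; stratum weights W_h = N_h/N.
p̂_st = Σ W_h p̂_h = (200·0.400 + 740·0.444 + 1060·0.725)/2000 = 0.58853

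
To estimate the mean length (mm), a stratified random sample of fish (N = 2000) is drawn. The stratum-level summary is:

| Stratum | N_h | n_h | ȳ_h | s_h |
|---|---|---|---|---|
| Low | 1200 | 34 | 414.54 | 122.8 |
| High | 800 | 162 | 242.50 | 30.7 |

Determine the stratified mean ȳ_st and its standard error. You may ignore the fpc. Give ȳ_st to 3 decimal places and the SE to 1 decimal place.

ȳ_st ≈ 345.724, SE ≈ 12.7

ȳ_st = Σ W_h ȳ_h = (1200·414.54 + 800·242.50)/2000 = 345.72400
V̂(ȳ_st) = Σ W_h² s_h²/n_h, with W_h = N_h/N and N = 2000:
  stratum Low: (1200/2000)²·122.8²/34 = 159.669
  stratum High: (800/2000)²·30.7²/162 = 0.930854
V̂(ȳ_st) = 160.6
SE(ȳ_st) = √160.6 = 12.6728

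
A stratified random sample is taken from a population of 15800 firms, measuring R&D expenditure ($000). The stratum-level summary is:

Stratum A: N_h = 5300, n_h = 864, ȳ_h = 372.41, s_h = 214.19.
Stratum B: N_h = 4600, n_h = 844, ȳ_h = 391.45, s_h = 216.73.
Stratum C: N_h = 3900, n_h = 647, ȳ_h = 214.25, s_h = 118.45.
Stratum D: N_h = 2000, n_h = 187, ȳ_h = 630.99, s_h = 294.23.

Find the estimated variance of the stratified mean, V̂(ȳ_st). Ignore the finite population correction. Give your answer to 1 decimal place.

V̂(ȳ_st) = Σ W_h² s_h²/n_h, with W_h = N_h/N and N = 15800:
  stratum A: (5300/15800)²·214.19²/864 = 5.97478
  stratum B: (4600/15800)²·216.73²/844 = 4.71734
  stratum C: (3900/15800)²·118.45²/647 = 1.32124
  stratum D: (2000/15800)²·294.23²/187 = 7.41785
V̂(ȳ_st) = 19.4312

V̂(ȳ_st) ≈ 19.4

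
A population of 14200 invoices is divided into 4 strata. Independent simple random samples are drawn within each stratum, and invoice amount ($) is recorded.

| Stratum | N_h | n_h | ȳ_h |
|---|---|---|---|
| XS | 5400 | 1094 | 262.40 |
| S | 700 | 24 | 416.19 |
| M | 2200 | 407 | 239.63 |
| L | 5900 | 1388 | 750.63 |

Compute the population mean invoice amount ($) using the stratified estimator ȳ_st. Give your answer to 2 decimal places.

ȳ_st ≈ 469.31

N = Σ N_h = 14200. Stratum weights W_h = N_h/N.
ȳ_st = (5400·262.40 + 700·416.19 + 2200·239.63 + 5900·750.63) / 14200 = 469.3096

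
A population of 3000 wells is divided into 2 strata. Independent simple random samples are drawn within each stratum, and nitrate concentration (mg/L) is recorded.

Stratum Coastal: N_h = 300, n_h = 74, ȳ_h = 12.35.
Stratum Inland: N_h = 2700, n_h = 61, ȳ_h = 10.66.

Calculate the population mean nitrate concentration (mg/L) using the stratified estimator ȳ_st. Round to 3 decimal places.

N = Σ N_h = 3000. Stratum weights W_h = N_h/N.
ȳ_st = (300·12.35 + 2700·10.66) / 3000 = 10.82900

ȳ_st ≈ 10.829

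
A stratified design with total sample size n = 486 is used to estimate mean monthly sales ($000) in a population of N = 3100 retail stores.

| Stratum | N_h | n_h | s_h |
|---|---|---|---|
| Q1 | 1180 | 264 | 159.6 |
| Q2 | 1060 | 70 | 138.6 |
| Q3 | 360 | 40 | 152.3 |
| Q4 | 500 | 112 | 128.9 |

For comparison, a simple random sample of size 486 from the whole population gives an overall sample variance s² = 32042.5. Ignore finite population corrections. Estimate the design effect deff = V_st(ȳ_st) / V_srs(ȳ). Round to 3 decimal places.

deff ≈ 0.876

V̂(ȳ_st) = Σ W_h² s_h²/n_h, with W_h = N_h/N and N = 3100:
  stratum Q1: (1180/3100)²·159.6²/264 = 13.9798
  stratum Q2: (1060/3100)²·138.6²/70 = 32.0861
  stratum Q3: (360/3100)²·152.3²/40 = 7.82026
  stratum Q4: (500/3100)²·128.9²/112 = 3.85926
V_st = 57.7455
V_srs = s²/n = 32042.5/486 = 65.9311
deff = V_st / V_srs = 57.7455/65.9311 = 0.8758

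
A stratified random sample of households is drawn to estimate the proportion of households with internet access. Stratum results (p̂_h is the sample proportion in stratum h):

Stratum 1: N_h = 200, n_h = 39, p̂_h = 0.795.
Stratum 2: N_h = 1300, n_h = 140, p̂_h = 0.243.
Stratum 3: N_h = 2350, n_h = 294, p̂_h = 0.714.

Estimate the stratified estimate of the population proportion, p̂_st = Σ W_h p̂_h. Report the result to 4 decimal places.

N = 3850; stratum weights W_h = N_h/N.
p̂_st = Σ W_h p̂_h = (200·0.795 + 1300·0.243 + 2350·0.714)/3850 = 0.55917

p̂_st ≈ 0.5592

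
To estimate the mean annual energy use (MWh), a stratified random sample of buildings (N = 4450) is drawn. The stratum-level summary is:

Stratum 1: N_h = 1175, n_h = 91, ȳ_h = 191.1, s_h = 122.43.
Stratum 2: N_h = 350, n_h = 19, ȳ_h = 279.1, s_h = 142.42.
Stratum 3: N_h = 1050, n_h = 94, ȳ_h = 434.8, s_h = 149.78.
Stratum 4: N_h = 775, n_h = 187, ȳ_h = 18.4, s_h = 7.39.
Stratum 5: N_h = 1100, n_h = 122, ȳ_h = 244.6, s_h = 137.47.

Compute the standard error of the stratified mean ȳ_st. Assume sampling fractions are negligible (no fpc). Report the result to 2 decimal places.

V̂(ȳ_st) = Σ W_h² s_h²/n_h, with W_h = N_h/N and N = 4450:
  stratum 1: (1175/4450)²·122.43²/91 = 11.4839
  stratum 2: (350/4450)²·142.42²/19 = 6.60396
  stratum 3: (1050/4450)²·149.78²/94 = 13.2874
  stratum 4: (775/4450)²·7.39²/187 = 0.0088579
  stratum 5: (1100/4450)²·137.47²/122 = 9.46502
V̂(ȳ_st) = 40.8491
SE(ȳ_st) = √40.8491 = 6.39133

SE(ȳ_st) ≈ 6.39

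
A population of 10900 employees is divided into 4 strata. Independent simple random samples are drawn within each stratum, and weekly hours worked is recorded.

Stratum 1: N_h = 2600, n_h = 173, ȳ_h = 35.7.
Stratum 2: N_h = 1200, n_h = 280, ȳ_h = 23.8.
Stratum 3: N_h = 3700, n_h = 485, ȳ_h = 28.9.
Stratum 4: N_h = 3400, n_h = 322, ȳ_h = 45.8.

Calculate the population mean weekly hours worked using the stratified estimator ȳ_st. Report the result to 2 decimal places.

ȳ_st ≈ 35.23

N = Σ N_h = 10900. Stratum weights W_h = N_h/N.
ȳ_st = (2600·35.7 + 1200·23.8 + 3700·28.9 + 3400·45.8) / 10900 = 35.2321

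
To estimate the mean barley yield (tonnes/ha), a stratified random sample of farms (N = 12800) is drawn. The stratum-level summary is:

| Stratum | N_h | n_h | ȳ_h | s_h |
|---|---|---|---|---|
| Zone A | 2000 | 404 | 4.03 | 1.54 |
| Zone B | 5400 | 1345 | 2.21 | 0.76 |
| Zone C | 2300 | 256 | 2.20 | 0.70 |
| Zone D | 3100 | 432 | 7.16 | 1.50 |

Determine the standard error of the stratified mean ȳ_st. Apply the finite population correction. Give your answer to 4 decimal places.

SE(ȳ_st) ≈ 0.0221

V̂(ȳ_st) = Σ W_h² (1 − n_h/N_h) s_h²/n_h, with W_h = N_h/N and N = 12800:
  stratum Zone A: (2000/12800)²·(1 − 404/2000)·1.54²/404 = 0.000114368
  stratum Zone B: (5400/12800)²·(1 − 1345/5400)·0.76²/1345 = 5.73944e-05
  stratum Zone C: (2300/12800)²·(1 − 256/2300)·0.70²/256 = 5.49218e-05
  stratum Zone D: (3100/12800)²·(1 − 432/3100)·1.50²/432 = 0.000262922
V̂(ȳ_st) = 0.000489605
SE(ȳ_st) = √0.000489605 = 0.022127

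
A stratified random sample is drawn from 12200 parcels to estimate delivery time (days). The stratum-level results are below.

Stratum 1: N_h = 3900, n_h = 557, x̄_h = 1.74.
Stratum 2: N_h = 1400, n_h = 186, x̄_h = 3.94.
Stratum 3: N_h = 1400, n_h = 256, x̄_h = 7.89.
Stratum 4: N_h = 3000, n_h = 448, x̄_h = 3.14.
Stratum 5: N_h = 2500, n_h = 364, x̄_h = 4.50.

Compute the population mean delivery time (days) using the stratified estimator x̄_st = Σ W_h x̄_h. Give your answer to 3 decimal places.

x̄_st ≈ 3.608

N = Σ N_h = 12200. Stratum weights W_h = N_h/N.
x̄_st = (3900·1.74 + 1400·3.94 + 1400·7.89 + 3000·3.14 + 2500·4.50) / 12200 = 3.60803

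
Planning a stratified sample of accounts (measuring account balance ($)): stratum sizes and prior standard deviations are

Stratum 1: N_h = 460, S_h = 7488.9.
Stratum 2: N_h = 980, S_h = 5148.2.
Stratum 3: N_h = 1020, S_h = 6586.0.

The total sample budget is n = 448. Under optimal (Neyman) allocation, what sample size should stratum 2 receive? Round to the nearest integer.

149

Neyman allocation: n_h = n · N_h S_h / Σ N_i S_i, with n = 448.
  stratum 1: N_h·S_h = 460·7488.9 = 3444894.00
  stratum 2: N_h·S_h = 980·5148.2 = 5045236.00
  stratum 3: N_h·S_h = 1020·6586.0 = 6717720.00
Σ N_h S_h = 15207850.00
n for stratum 2 = 448·5045236.00/15207850.00 = 148.625 → 149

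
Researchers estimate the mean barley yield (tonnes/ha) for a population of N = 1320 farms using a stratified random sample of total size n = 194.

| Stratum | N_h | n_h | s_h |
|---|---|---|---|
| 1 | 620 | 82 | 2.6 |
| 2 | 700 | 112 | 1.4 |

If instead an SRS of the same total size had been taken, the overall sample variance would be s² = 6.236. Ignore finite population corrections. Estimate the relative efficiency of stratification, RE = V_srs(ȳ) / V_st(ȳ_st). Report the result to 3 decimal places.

V̂(ȳ_st) = Σ W_h² s_h²/n_h, with W_h = N_h/N and N = 1320:
  stratum 1: (620/1320)²·2.6²/82 = 0.0181873
  stratum 2: (700/1320)²·1.4²/112 = 0.00492137
V_st = 0.0231087
V_srs = s²/n = 6.236/194 = 0.0321443
Relative efficiency = V_srs / V_st = 0.0321443/0.0231087 = 1.3910

RE ≈ 1.391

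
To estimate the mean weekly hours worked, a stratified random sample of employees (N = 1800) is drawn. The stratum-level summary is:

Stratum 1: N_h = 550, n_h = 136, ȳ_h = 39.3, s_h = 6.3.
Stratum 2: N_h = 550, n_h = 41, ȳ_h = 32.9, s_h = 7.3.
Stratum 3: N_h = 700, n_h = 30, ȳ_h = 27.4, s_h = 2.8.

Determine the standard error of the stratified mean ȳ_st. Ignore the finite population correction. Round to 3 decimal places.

V̂(ȳ_st) = Σ W_h² s_h²/n_h, with W_h = N_h/N and N = 1800:
  stratum 1: (550/1800)²·6.3²/136 = 0.0272472
  stratum 2: (550/1800)²·7.3²/41 = 0.121351
  stratum 3: (700/1800)²·2.8²/30 = 0.0395226
V̂(ȳ_st) = 0.188121
SE(ȳ_st) = √0.188121 = 0.433729

SE(ȳ_st) ≈ 0.434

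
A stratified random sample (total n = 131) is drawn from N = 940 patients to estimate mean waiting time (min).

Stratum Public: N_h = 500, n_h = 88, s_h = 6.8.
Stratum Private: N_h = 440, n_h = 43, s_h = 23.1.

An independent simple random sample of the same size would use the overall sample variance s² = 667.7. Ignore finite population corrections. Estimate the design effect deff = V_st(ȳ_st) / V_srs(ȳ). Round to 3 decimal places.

deff ≈ 0.563

V̂(ȳ_st) = Σ W_h² s_h²/n_h, with W_h = N_h/N and N = 940:
  stratum Public: (500/940)²·6.8²/88 = 0.148669
  stratum Private: (440/940)²·23.1²/43 = 2.71897
V_st = 2.86764
V_srs = s²/n = 667.7/131 = 5.09695
deff = V_st / V_srs = 2.86764/5.09695 = 0.5626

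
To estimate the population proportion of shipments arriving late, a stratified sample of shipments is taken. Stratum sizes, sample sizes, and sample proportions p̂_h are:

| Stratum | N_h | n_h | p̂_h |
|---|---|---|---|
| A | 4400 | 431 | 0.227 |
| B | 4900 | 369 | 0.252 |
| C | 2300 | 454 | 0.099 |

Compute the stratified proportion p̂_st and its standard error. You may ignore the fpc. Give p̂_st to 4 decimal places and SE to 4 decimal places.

N = 11600; stratum weights W_h = N_h/N.
p̂_st = Σ W_h p̂_h = (4400·0.227 + 4900·0.252 + 2300·0.099)/11600 = 0.21218
V̂(p̂_st) = Σ W_h² p̂_h(1−p̂_h)/(n_h−1):
  stratum A: (4400/11600)²·0.227·0.773/430 = 5.87119e-05
  stratum B: (4900/11600)²·0.252·0.748/368 = 9.13967e-05
  stratum C: (2300/11600)²·0.099·0.901/453 = 7.74108e-06
V̂(p̂_st) = 0.00015785; SE = √V̂ = 0.0125638

p̂_st ≈ 0.2122, SE ≈ 0.0126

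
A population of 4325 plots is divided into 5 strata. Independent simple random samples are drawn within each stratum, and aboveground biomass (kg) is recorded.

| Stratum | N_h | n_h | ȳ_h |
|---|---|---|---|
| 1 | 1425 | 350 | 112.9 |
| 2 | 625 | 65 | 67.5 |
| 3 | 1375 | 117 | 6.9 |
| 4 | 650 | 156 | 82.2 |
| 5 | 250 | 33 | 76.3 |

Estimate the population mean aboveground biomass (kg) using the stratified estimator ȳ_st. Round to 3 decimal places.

N = Σ N_h = 4325. Stratum weights W_h = N_h/N.
ȳ_st = (1425·112.9 + 625·67.5 + 1375·6.9 + 650·82.2 + 250·76.3) / 4325 = 65.91040

ȳ_st ≈ 65.910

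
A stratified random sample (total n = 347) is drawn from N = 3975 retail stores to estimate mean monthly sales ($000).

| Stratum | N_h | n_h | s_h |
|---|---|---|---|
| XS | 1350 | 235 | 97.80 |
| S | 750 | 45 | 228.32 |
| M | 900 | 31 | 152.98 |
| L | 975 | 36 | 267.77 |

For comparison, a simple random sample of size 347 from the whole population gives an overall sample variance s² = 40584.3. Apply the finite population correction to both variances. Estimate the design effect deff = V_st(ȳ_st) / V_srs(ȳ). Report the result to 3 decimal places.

deff ≈ 1.831

V̂(ȳ_st) = Σ W_h² (1 − n_h/N_h) s_h²/n_h, with W_h = N_h/N and N = 3975:
  stratum XS: (1350/3975)²·(1 − 235/1350)·97.80²/235 = 3.87743
  stratum S: (750/3975)²·(1 − 45/750)·228.32²/45 = 38.766
  stratum M: (900/3975)²·(1 − 31/900)·152.98²/31 = 37.3676
  stratum L: (975/3975)²·(1 − 36/975)·267.77²/36 = 115.403
V_st = 195.414
V_srs = (1 − 347/3975)·40584.3/347 = 106.748
deff = V_st / V_srs = 195.414/106.748 = 1.8306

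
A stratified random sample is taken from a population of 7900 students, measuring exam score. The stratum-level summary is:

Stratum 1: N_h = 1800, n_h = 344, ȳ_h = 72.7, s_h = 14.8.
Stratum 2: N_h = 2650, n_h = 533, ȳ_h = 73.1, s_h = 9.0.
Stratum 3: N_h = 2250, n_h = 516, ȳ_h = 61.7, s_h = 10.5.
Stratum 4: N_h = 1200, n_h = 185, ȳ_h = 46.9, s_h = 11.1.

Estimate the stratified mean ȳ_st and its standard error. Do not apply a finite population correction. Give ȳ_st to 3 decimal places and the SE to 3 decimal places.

ȳ_st ≈ 65.782, SE ≈ 0.288

ȳ_st = Σ W_h ȳ_h = (1800·72.7 + 2650·73.1 + 2250·61.7 + 1200·46.9)/7900 = 65.78228
V̂(ȳ_st) = Σ W_h² s_h²/n_h, with W_h = N_h/N and N = 7900:
  stratum 1: (1800/7900)²·14.8²/344 = 0.0330564
  stratum 2: (2650/7900)²·9.0²/533 = 0.0171
  stratum 3: (2250/7900)²·10.5²/516 = 0.0173316
  stratum 4: (1200/7900)²·11.1²/185 = 0.0153668
V̂(ȳ_st) = 0.0828548
SE(ȳ_st) = √0.0828548 = 0.287845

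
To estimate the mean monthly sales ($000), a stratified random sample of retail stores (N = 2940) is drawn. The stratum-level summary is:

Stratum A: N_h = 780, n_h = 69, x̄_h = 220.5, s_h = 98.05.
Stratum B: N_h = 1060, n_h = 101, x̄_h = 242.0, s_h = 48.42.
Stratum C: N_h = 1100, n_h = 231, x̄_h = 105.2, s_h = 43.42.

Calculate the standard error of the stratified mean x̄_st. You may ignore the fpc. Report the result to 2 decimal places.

V̂(x̄_st) = Σ W_h² s_h²/n_h, with W_h = N_h/N and N = 2940:
  stratum A: (780/2940)²·98.05²/69 = 9.8071
  stratum B: (1060/2940)²·48.42²/101 = 3.01749
  stratum C: (1100/2940)²·43.42²/231 = 1.14251
V̂(x̄_st) = 13.9671
SE(x̄_st) = √13.9671 = 3.73726

SE(x̄_st) ≈ 3.74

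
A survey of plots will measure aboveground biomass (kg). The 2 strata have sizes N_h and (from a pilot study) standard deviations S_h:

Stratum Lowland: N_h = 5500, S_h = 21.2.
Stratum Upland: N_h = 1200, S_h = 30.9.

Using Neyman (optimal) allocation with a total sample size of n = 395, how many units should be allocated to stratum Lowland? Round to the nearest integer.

Neyman allocation: n_h = n · N_h S_h / Σ N_i S_i, with n = 395.
  stratum Lowland: N_h·S_h = 5500·21.2 = 116600.00
  stratum Upland: N_h·S_h = 1200·30.9 = 37080.00
Σ N_h S_h = 153680.00
n for stratum Lowland = 395·116600.00/153680.00 = 299.694 → 300

300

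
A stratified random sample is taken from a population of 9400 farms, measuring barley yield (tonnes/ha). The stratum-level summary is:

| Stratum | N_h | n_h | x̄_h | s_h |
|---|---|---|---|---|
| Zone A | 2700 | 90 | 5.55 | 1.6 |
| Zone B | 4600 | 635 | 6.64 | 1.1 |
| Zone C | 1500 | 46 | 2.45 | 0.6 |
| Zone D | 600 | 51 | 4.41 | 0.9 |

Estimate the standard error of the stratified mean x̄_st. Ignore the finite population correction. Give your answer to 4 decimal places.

V̂(x̄_st) = Σ W_h² s_h²/n_h, with W_h = N_h/N and N = 9400:
  stratum Zone A: (2700/9400)²·1.6²/90 = 0.00234676
  stratum Zone B: (4600/9400)²·1.1²/635 = 0.000456322
  stratum Zone C: (1500/9400)²·0.6²/46 = 0.000199284
  stratum Zone D: (600/9400)²·0.9²/51 = 6.47085e-05
V̂(x̄_st) = 0.00306708
SE(x̄_st) = √0.00306708 = 0.0553812

SE(x̄_st) ≈ 0.0554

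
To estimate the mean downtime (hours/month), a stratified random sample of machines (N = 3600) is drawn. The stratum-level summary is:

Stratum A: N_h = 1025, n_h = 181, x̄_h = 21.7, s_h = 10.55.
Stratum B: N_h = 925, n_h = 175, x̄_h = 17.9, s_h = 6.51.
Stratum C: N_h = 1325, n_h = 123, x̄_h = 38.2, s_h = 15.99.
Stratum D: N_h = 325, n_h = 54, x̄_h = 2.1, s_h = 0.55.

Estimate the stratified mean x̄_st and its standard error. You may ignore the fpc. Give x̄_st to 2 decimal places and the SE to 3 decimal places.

x̄_st ≈ 25.03, SE ≈ 0.589

x̄_st = Σ W_h x̄_h = (1025·21.7 + 925·17.9 + 1325·38.2 + 325·2.1)/3600 = 25.02708
V̂(x̄_st) = Σ W_h² s_h²/n_h, with W_h = N_h/N and N = 3600:
  stratum A: (1025/3600)²·10.55²/181 = 0.0498504
  stratum B: (925/3600)²·6.51²/175 = 0.0159883
  stratum C: (1325/3600)²·15.99²/123 = 0.281591
  stratum D: (325/3600)²·0.55²/54 = 4.56555e-05
V̂(x̄_st) = 0.347475
SE(x̄_st) = √0.347475 = 0.58947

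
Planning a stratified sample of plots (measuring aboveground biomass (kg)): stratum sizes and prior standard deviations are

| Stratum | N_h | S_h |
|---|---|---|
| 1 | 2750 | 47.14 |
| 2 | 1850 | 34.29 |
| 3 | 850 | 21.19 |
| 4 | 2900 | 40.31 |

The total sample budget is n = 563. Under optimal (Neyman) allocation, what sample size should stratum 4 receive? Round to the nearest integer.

Neyman allocation: n_h = n · N_h S_h / Σ N_i S_i, with n = 563.
  stratum 1: N_h·S_h = 2750·47.14 = 129635.00
  stratum 2: N_h·S_h = 1850·34.29 = 63436.50
  stratum 3: N_h·S_h = 850·21.19 = 18011.50
  stratum 4: N_h·S_h = 2900·40.31 = 116899.00
Σ N_h S_h = 327982.00
n for stratum 4 = 563·116899.00/327982.00 = 200.664 → 201

201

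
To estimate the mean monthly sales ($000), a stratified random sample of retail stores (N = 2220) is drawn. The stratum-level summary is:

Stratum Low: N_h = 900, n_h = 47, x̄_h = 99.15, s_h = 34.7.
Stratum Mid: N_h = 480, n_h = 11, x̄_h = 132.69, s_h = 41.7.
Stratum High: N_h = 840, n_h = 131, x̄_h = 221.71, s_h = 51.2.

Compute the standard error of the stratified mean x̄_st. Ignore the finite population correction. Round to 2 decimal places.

SE(x̄_st) ≈ 3.80

V̂(x̄_st) = Σ W_h² s_h²/n_h, with W_h = N_h/N and N = 2220:
  stratum Low: (900/2220)²·34.7²/47 = 4.21056
  stratum Mid: (480/2220)²·41.7²/11 = 7.3902
  stratum High: (840/2220)²·51.2²/131 = 2.86498
V̂(x̄_st) = 14.4657
SE(x̄_st) = √14.4657 = 3.80338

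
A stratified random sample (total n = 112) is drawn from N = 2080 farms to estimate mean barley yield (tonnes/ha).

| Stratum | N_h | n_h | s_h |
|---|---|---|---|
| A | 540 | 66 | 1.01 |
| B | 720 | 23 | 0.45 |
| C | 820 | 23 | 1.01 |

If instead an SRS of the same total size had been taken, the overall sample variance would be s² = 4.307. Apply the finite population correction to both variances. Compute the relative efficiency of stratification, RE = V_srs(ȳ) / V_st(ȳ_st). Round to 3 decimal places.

RE ≈ 4.213

V̂(ȳ_st) = Σ W_h² (1 − n_h/N_h) s_h²/n_h, with W_h = N_h/N and N = 2080:
  stratum A: (540/2080)²·(1 − 66/540)·1.01²/66 = 0.000914417
  stratum B: (720/2080)²·(1 − 23/720)·0.45²/23 = 0.00102126
  stratum C: (820/2080)²·(1 − 23/820)·1.01²/23 = 0.00669978
V_st = 0.00863545
V_srs = (1 − 112/2080)·4.307/112 = 0.0363847
Relative efficiency = V_srs / V_st = 0.0363847/0.00863545 = 4.2134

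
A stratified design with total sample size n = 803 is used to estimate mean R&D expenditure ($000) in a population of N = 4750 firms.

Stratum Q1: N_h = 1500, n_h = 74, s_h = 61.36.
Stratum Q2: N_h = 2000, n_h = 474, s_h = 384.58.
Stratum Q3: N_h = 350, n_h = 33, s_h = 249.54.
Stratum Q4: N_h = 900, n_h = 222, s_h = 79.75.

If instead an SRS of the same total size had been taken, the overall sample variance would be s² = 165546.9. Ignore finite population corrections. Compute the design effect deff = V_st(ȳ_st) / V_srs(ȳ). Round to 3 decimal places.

V̂(ȳ_st) = Σ W_h² s_h²/n_h, with W_h = N_h/N and N = 4750:
  stratum Q1: (1500/4750)²·61.36²/74 = 5.07381
  stratum Q2: (2000/4750)²·384.58²/474 = 55.3182
  stratum Q3: (350/4750)²·249.54²/33 = 10.2451
  stratum Q4: (900/4750)²·79.75²/222 = 1.0285
V_st = 71.6656
V_srs = s²/n = 165546.9/803 = 206.161
deff = V_st / V_srs = 71.6656/206.161 = 0.3476

deff ≈ 0.348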